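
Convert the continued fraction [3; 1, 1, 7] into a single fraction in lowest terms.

Build up convergents one term at a time:
a_0 = 3: 3/1
a_1 = 1: 4/1
a_2 = 1: 7/2
a_3 = 7: 53/15

53/15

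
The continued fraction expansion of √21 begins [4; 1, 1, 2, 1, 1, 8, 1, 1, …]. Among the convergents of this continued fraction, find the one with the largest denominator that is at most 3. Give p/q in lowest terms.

a_0 = 4: 4/1  (≤ bound)
a_1 = 1: 5/1  (≤ bound)
a_2 = 1: 9/2  (≤ bound)
a_3 = 2: 23/5  (> 3, stop)

9/2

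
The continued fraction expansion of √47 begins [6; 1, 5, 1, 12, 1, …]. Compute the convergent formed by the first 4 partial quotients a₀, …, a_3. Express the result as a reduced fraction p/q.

a_0 = 6: 6/1
a_1 = 1: 7/1
a_2 = 5: 41/6
a_3 = 1: 48/7

48/7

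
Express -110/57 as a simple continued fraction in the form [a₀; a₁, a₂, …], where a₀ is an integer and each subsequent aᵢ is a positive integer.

[-2; 14, 4]

⌊-110/57⌋ = -2, remainder 4
⌊57/4⌋ = 14, remainder 1
⌊4/1⌋ = 4, remainder 0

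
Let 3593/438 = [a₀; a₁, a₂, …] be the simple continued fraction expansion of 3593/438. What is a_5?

⌊3593/438⌋ = 8, remainder 89
⌊438/89⌋ = 4, remainder 82
⌊89/82⌋ = 1, remainder 7
⌊82/7⌋ = 11, remainder 5
⌊7/5⌋ = 1, remainder 2
⌊5/2⌋ = 2, remainder 1

2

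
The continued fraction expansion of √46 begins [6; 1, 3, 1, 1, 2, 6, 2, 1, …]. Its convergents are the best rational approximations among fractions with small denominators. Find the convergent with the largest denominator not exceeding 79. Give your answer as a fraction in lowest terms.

156/23

a_0 = 6: 6/1  (≤ bound)
a_1 = 1: 7/1  (≤ bound)
a_2 = 3: 27/4  (≤ bound)
a_3 = 1: 34/5  (≤ bound)
a_4 = 1: 61/9  (≤ bound)
a_5 = 2: 156/23  (≤ bound)
a_6 = 6: 997/147  (> 79, stop)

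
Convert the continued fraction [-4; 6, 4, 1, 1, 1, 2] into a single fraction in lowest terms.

-883/230

Start with 2.
1 + 1/(2/1) = 1 + 1/2 = 3/2
1 + 1/(3/2) = 1 + 2/3 = 5/3
1 + 1/(5/3) = 1 + 3/5 = 8/5
4 + 1/(8/5) = 4 + 5/8 = 37/8
6 + 1/(37/8) = 6 + 8/37 = 230/37
-4 + 1/(230/37) = -4 + 37/230 = -883/230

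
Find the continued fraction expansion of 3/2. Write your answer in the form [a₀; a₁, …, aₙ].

⌊3/2⌋ = 1, remainder 1
⌊2/1⌋ = 2, remainder 0

[1; 2]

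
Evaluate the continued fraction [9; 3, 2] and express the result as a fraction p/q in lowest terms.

65/7

Start with 2.
3 + 1/(2/1) = 3 + 1/2 = 7/2
9 + 1/(7/2) = 9 + 2/7 = 65/7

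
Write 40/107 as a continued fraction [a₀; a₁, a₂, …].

[0; 2, 1, 2, 13]

40 = 0·107 + 40, so a_0 = 0
107 = 2·40 + 27, so a_1 = 2
40 = 1·27 + 13, so a_2 = 1
27 = 2·13 + 1, so a_3 = 2
13 = 13·1 + 0, so a_4 = 13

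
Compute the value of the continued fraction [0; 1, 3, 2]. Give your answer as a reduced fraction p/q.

7/9

Build up convergents one term at a time:
a_0 = 0: 0/1
a_1 = 1: 1/1
a_2 = 3: 3/4
a_3 = 2: 7/9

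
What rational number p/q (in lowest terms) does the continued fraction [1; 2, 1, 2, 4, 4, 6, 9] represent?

11597/8455

Collapse the nested fraction from the inside out:
Start with 9.
6 + 1/(9/1) = 6 + 1/9 = 55/9
4 + 1/(55/9) = 4 + 9/55 = 229/55
4 + 1/(229/55) = 4 + 55/229 = 971/229
2 + 1/(971/229) = 2 + 229/971 = 2171/971
1 + 1/(2171/971) = 1 + 971/2171 = 3142/2171
2 + 1/(3142/2171) = 2 + 2171/3142 = 8455/3142
1 + 1/(8455/3142) = 1 + 3142/8455 = 11597/8455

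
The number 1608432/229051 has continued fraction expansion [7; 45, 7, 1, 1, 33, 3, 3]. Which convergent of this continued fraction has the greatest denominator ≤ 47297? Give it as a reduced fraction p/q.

List convergents until the denominator exceeds the bound:
a_0 = 7: 7/1  (≤ bound)
a_1 = 45: 316/45  (≤ bound)
a_2 = 7: 2219/316  (≤ bound)
a_3 = 1: 2535/361  (≤ bound)
a_4 = 1: 4754/677  (≤ bound)
a_5 = 33: 159417/22702  (≤ bound)
a_6 = 3: 483005/68783  (> 47297, stop)

159417/22702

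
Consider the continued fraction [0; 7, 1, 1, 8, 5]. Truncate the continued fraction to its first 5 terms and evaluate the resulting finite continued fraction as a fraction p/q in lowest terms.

17/128

Work from the innermost term outward:
Start with 8.
1 + 1/(8/1) = 1 + 1/8 = 9/8
1 + 1/(9/8) = 1 + 8/9 = 17/9
7 + 1/(17/9) = 7 + 9/17 = 128/17
0 + 1/(128/17) = 0 + 17/128 = 17/128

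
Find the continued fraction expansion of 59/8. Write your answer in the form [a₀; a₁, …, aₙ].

59 ÷ 8 → quotient 7, remainder 3
8 ÷ 3 → quotient 2, remainder 2
3 ÷ 2 → quotient 1, remainder 1
2 ÷ 1 → quotient 2, remainder 0

[7; 2, 1, 2]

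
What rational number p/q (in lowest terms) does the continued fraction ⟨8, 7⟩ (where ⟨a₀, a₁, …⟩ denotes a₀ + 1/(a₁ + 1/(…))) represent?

57/7

Build up convergents one term at a time:
a_0 = 8: 8/1
a_1 = 7: 57/7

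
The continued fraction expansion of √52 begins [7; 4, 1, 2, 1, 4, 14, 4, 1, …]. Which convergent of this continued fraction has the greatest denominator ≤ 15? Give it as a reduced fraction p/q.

101/14

List convergents until the denominator exceeds the bound:
a_0 = 7: 7/1  (≤ bound)
a_1 = 4: 29/4  (≤ bound)
a_2 = 1: 36/5  (≤ bound)
a_3 = 2: 101/14  (≤ bound)
a_4 = 1: 137/19  (> 15, stop)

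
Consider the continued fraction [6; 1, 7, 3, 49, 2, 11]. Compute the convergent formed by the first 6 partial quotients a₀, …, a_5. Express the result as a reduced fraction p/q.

Start with 2.
49 + 1/(2/1) = 49 + 1/2 = 99/2
3 + 1/(99/2) = 3 + 2/99 = 299/99
7 + 1/(299/99) = 7 + 99/299 = 2192/299
1 + 1/(2192/299) = 1 + 299/2192 = 2491/2192
6 + 1/(2491/2192) = 6 + 2192/2491 = 17138/2491

17138/2491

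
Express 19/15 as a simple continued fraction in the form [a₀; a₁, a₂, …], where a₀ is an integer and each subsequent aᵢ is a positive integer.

[1; 3, 1, 3]

19 = 1·15 + 4, so a_0 = 1
15 = 3·4 + 3, so a_1 = 3
4 = 1·3 + 1, so a_2 = 1
3 = 3·1 + 0, so a_3 = 3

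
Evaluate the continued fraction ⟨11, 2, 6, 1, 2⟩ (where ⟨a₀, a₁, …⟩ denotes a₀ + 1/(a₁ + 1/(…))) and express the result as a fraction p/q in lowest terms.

493/43

a_0 = 11: 11/1
a_1 = 2: 23/2
a_2 = 6: 149/13
a_3 = 1: 172/15
a_4 = 2: 493/43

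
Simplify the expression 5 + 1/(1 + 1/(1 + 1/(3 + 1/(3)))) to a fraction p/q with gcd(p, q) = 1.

Collapse the nested fraction from the inside out:
Start with 3.
3 + 1/(3/1) = 3 + 1/3 = 10/3
1 + 1/(10/3) = 1 + 3/10 = 13/10
1 + 1/(13/10) = 1 + 10/13 = 23/13
5 + 1/(23/13) = 5 + 13/23 = 128/23

128/23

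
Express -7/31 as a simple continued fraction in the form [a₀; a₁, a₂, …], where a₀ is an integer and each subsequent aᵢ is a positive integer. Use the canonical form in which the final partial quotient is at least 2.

-7 ÷ 31 → quotient -1, remainder 24
31 ÷ 24 → quotient 1, remainder 7
24 ÷ 7 → quotient 3, remainder 3
7 ÷ 3 → quotient 2, remainder 1
3 ÷ 1 → quotient 3, remainder 0

[-1; 1, 3, 2, 3]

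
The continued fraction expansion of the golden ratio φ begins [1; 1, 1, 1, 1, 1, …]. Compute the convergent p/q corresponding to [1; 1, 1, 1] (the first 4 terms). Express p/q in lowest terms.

5/3

Starting at the tail and folding back:
Start with 1.
1 + 1/(1/1) = 1 + 1/1 = 2/1
1 + 1/(2/1) = 1 + 1/2 = 3/2
1 + 1/(3/2) = 1 + 2/3 = 5/3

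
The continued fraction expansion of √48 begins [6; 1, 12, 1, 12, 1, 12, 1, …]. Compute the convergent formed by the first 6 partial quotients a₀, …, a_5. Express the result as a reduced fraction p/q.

1351/195

Start with 1.
12 + 1/(1/1) = 12 + 1/1 = 13/1
1 + 1/(13/1) = 1 + 1/13 = 14/13
12 + 1/(14/13) = 12 + 13/14 = 181/14
1 + 1/(181/14) = 1 + 14/181 = 195/181
6 + 1/(195/181) = 6 + 181/195 = 1351/195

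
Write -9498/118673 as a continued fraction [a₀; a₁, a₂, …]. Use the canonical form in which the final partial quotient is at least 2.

-9498 ÷ 118673 → quotient -1, remainder 109175
118673 ÷ 109175 → quotient 1, remainder 9498
109175 ÷ 9498 → quotient 11, remainder 4697
9498 ÷ 4697 → quotient 2, remainder 104
4697 ÷ 104 → quotient 45, remainder 17
104 ÷ 17 → quotient 6, remainder 2
17 ÷ 2 → quotient 8, remainder 1
2 ÷ 1 → quotient 2, remainder 0

[-1; 1, 11, 2, 45, 6, 8, 2]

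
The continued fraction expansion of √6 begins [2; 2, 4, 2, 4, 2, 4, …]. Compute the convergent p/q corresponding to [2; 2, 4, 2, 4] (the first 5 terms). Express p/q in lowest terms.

Starting at the tail and folding back:
Start with 4.
2 + 1/(4/1) = 2 + 1/4 = 9/4
4 + 1/(9/4) = 4 + 4/9 = 40/9
2 + 1/(40/9) = 2 + 9/40 = 89/40
2 + 1/(89/40) = 2 + 40/89 = 218/89

218/89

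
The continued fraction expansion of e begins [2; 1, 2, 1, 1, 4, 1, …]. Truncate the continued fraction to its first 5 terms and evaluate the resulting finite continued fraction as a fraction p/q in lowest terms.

Compute successive convergents:
a_0 = 2: 2/1
a_1 = 1: 3/1
a_2 = 2: 8/3
a_3 = 1: 11/4
a_4 = 1: 19/7

19/7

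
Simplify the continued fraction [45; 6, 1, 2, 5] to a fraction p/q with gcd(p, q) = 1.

4831/107

a_0 = 45: 45/1
a_1 = 6: 271/6
a_2 = 1: 316/7
a_3 = 2: 903/20
a_4 = 5: 4831/107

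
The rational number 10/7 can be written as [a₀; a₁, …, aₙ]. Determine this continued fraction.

[1; 2, 3]

Run the Euclidean algorithm, recording each quotient:
10 = 1·7 + 3, so a_0 = 1
7 = 2·3 + 1, so a_1 = 2
3 = 3·1 + 0, so a_2 = 3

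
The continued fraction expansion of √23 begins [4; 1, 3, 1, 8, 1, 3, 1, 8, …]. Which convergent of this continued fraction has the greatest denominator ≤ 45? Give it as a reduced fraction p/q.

a_0 = 4: 4/1  (≤ bound)
a_1 = 1: 5/1  (≤ bound)
a_2 = 3: 19/4  (≤ bound)
a_3 = 1: 24/5  (≤ bound)
a_4 = 8: 211/44  (≤ bound)
a_5 = 1: 235/49  (> 45, stop)

211/44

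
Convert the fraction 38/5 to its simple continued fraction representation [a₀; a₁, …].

Run the Euclidean algorithm, recording each quotient:
38 ÷ 5 → quotient 7, remainder 3
5 ÷ 3 → quotient 1, remainder 2
3 ÷ 2 → quotient 1, remainder 1
2 ÷ 1 → quotient 2, remainder 0

[7; 1, 1, 2]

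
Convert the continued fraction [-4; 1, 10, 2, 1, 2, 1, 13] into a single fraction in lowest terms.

-5299/1716

a_0 = -4: -4/1
a_1 = 1: -3/1
a_2 = 10: -34/11
a_3 = 2: -71/23
a_4 = 1: -105/34
a_5 = 2: -281/91
a_6 = 1: -386/125
a_7 = 13: -5299/1716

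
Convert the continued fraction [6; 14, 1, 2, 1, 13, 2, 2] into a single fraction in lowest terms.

25321/4173

a_0 = 6: 6/1
a_1 = 14: 85/14
a_2 = 1: 91/15
a_3 = 2: 267/44
a_4 = 1: 358/59
a_5 = 13: 4921/811
a_6 = 2: 10200/1681
a_7 = 2: 25321/4173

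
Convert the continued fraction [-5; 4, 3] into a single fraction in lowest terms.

Start with 3.
4 + 1/(3/1) = 4 + 1/3 = 13/3
-5 + 1/(13/3) = -5 + 3/13 = -62/13

-62/13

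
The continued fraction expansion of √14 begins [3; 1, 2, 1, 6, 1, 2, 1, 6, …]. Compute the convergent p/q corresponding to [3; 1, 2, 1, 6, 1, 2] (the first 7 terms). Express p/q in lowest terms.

Start with 2.
1 + 1/(2/1) = 1 + 1/2 = 3/2
6 + 1/(3/2) = 6 + 2/3 = 20/3
1 + 1/(20/3) = 1 + 3/20 = 23/20
2 + 1/(23/20) = 2 + 20/23 = 66/23
1 + 1/(66/23) = 1 + 23/66 = 89/66
3 + 1/(89/66) = 3 + 66/89 = 333/89

333/89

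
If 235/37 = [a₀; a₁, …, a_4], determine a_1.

235 = 6·37 + 13, so a_0 = 6
37 = 2·13 + 11, so a_1 = 2

2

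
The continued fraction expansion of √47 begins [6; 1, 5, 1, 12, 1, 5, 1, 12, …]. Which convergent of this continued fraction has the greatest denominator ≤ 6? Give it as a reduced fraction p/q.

List convergents until the denominator exceeds the bound:
a_0 = 6: 6/1  (≤ bound)
a_1 = 1: 7/1  (≤ bound)
a_2 = 5: 41/6  (≤ bound)
a_3 = 1: 48/7  (> 6, stop)

41/6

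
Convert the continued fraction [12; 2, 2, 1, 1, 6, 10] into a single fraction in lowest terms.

9959/802

Start with 10.
6 + 1/(10/1) = 6 + 1/10 = 61/10
1 + 1/(61/10) = 1 + 10/61 = 71/61
1 + 1/(71/61) = 1 + 61/71 = 132/71
2 + 1/(132/71) = 2 + 71/132 = 335/132
2 + 1/(335/132) = 2 + 132/335 = 802/335
12 + 1/(802/335) = 12 + 335/802 = 9959/802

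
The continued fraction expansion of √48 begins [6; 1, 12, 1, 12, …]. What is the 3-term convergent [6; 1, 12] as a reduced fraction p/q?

a_0 = 6: 6/1
a_1 = 1: 7/1
a_2 = 12: 90/13

90/13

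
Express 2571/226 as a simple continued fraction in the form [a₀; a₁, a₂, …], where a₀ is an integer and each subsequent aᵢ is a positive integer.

[11; 2, 1, 1, 1, 13, 2]

⌊2571/226⌋ = 11, remainder 85
⌊226/85⌋ = 2, remainder 56
⌊85/56⌋ = 1, remainder 29
⌊56/29⌋ = 1, remainder 27
⌊29/27⌋ = 1, remainder 2
⌊27/2⌋ = 13, remainder 1
⌊2/1⌋ = 2, remainder 0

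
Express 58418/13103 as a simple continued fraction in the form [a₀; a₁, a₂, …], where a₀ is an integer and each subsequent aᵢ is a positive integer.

58418 = 4·13103 + 6006, so a_0 = 4
13103 = 2·6006 + 1091, so a_1 = 2
6006 = 5·1091 + 551, so a_2 = 5
1091 = 1·551 + 540, so a_3 = 1
551 = 1·540 + 11, so a_4 = 1
540 = 49·11 + 1, so a_5 = 49
11 = 11·1 + 0, so a_6 = 11

[4; 2, 5, 1, 1, 49, 11]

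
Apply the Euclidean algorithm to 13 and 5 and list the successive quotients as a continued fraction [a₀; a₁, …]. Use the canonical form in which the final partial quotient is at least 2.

13 ÷ 5 → quotient 2, remainder 3
5 ÷ 3 → quotient 1, remainder 2
3 ÷ 2 → quotient 1, remainder 1
2 ÷ 1 → quotient 2, remainder 0

[2; 1, 1, 2]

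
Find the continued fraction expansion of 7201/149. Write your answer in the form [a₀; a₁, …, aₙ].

[48; 3, 24, 2]

Apply division with remainder until the remainder is 0:
⌊7201/149⌋ = 48, remainder 49
⌊149/49⌋ = 3, remainder 2
⌊49/2⌋ = 24, remainder 1
⌊2/1⌋ = 2, remainder 0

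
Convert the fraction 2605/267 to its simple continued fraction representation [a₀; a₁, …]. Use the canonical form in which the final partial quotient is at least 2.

2605 ÷ 267 → quotient 9, remainder 202
267 ÷ 202 → quotient 1, remainder 65
202 ÷ 65 → quotient 3, remainder 7
65 ÷ 7 → quotient 9, remainder 2
7 ÷ 2 → quotient 3, remainder 1
2 ÷ 1 → quotient 2, remainder 0

[9; 1, 3, 9, 3, 2]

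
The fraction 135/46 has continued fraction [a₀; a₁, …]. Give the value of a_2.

14

135 = 2·46 + 43, so a_0 = 2
46 = 1·43 + 3, so a_1 = 1
43 = 14·3 + 1, so a_2 = 14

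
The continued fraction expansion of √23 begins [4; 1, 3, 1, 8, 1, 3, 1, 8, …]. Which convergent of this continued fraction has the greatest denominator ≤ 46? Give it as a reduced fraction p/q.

a_0 = 4: 4/1  (≤ bound)
a_1 = 1: 5/1  (≤ bound)
a_2 = 3: 19/4  (≤ bound)
a_3 = 1: 24/5  (≤ bound)
a_4 = 8: 211/44  (≤ bound)
a_5 = 1: 235/49  (> 46, stop)

211/44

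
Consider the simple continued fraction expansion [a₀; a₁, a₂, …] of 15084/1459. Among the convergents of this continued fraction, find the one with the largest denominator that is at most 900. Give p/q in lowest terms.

a_0 = 10: 10/1  (≤ bound)
a_1 = 2: 21/2  (≤ bound)
a_2 = 1: 31/3  (≤ bound)
a_3 = 20: 641/62  (≤ bound)
a_4 = 2: 1313/127  (≤ bound)
a_5 = 11: 15084/1459  (> 900, stop)

1313/127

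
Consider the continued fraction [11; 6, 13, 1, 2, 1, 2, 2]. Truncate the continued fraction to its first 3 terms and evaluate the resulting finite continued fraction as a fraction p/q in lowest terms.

882/79

a_0 = 11: 11/1
a_1 = 6: 67/6
a_2 = 13: 882/79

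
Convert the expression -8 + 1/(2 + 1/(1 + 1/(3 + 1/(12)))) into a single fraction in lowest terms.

-1031/135

a_0 = -8: -8/1
a_1 = 2: -15/2
a_2 = 1: -23/3
a_3 = 3: -84/11
a_4 = 12: -1031/135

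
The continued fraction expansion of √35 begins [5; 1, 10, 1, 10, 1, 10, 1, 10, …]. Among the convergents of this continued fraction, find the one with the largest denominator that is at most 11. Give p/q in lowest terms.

65/11

a_0 = 5: 5/1  (≤ bound)
a_1 = 1: 6/1  (≤ bound)
a_2 = 10: 65/11  (≤ bound)
a_3 = 1: 71/12  (> 11, stop)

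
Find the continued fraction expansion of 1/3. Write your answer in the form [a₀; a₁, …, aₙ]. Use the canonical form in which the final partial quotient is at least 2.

[0; 3]

1 = 0·3 + 1, so a_0 = 0
3 = 3·1 + 0, so a_1 = 3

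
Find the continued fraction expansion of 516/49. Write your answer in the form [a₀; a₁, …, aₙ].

516 ÷ 49 → quotient 10, remainder 26
49 ÷ 26 → quotient 1, remainder 23
26 ÷ 23 → quotient 1, remainder 3
23 ÷ 3 → quotient 7, remainder 2
3 ÷ 2 → quotient 1, remainder 1
2 ÷ 1 → quotient 2, remainder 0

[10; 1, 1, 7, 1, 2]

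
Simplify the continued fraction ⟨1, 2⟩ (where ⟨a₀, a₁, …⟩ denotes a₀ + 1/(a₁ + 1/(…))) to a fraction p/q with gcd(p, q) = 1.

3/2

Work from the innermost term outward:
Start with 2.
1 + 1/(2/1) = 1 + 1/2 = 3/2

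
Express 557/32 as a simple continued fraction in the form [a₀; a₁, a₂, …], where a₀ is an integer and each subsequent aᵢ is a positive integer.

557 ÷ 32 → quotient 17, remainder 13
32 ÷ 13 → quotient 2, remainder 6
13 ÷ 6 → quotient 2, remainder 1
6 ÷ 1 → quotient 6, remainder 0

[17; 2, 2, 6]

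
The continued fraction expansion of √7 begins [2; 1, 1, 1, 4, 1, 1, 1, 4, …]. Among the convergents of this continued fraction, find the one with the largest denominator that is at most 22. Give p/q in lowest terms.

List convergents until the denominator exceeds the bound:
a_0 = 2: 2/1  (≤ bound)
a_1 = 1: 3/1  (≤ bound)
a_2 = 1: 5/2  (≤ bound)
a_3 = 1: 8/3  (≤ bound)
a_4 = 4: 37/14  (≤ bound)
a_5 = 1: 45/17  (≤ bound)
a_6 = 1: 82/31  (> 22, stop)

45/17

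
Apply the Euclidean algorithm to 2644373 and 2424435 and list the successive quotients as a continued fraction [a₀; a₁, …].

2644373 = 1·2424435 + 219938, so a_0 = 1
2424435 = 11·219938 + 5117, so a_1 = 11
219938 = 42·5117 + 5024, so a_2 = 42
5117 = 1·5024 + 93, so a_3 = 1
5024 = 54·93 + 2, so a_4 = 54
93 = 46·2 + 1, so a_5 = 46
2 = 2·1 + 0, so a_6 = 2

[1; 11, 42, 1, 54, 46, 2]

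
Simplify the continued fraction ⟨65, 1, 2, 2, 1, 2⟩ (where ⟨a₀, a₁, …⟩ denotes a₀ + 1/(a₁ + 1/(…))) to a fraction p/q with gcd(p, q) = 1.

1774/27

Starting at the tail and folding back:
Start with 2.
1 + 1/(2/1) = 1 + 1/2 = 3/2
2 + 1/(3/2) = 2 + 2/3 = 8/3
2 + 1/(8/3) = 2 + 3/8 = 19/8
1 + 1/(19/8) = 1 + 8/19 = 27/19
65 + 1/(27/19) = 65 + 19/27 = 1774/27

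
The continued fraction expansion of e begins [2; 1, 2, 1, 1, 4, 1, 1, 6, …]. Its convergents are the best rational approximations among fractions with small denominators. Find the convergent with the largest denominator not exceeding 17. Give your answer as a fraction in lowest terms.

19/7

a_0 = 2: 2/1  (≤ bound)
a_1 = 1: 3/1  (≤ bound)
a_2 = 2: 8/3  (≤ bound)
a_3 = 1: 11/4  (≤ bound)
a_4 = 1: 19/7  (≤ bound)
a_5 = 4: 87/32  (> 17, stop)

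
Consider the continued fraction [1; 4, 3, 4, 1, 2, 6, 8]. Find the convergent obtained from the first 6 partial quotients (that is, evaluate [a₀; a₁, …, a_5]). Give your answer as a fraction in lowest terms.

Start with 2.
1 + 1/(2/1) = 1 + 1/2 = 3/2
4 + 1/(3/2) = 4 + 2/3 = 14/3
3 + 1/(14/3) = 3 + 3/14 = 45/14
4 + 1/(45/14) = 4 + 14/45 = 194/45
1 + 1/(194/45) = 1 + 45/194 = 239/194

239/194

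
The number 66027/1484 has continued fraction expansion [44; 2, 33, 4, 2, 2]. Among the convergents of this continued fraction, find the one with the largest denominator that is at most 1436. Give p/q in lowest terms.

a_0 = 44: 44/1  (≤ bound)
a_1 = 2: 89/2  (≤ bound)
a_2 = 33: 2981/67  (≤ bound)
a_3 = 4: 12013/270  (≤ bound)
a_4 = 2: 27007/607  (≤ bound)
a_5 = 2: 66027/1484  (> 1436, stop)

27007/607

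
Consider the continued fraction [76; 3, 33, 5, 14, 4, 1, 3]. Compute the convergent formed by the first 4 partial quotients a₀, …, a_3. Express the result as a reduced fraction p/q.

38394/503

a_0 = 76: 76/1
a_1 = 3: 229/3
a_2 = 33: 7633/100
a_3 = 5: 38394/503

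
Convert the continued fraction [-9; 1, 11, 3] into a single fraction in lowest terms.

Build up convergents one term at a time:
a_0 = -9: -9/1
a_1 = 1: -8/1
a_2 = 11: -97/12
a_3 = 3: -299/37

-299/37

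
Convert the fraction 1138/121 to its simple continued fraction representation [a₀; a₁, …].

[9; 2, 2, 7, 1, 2]

1138 ÷ 121 → quotient 9, remainder 49
121 ÷ 49 → quotient 2, remainder 23
49 ÷ 23 → quotient 2, remainder 3
23 ÷ 3 → quotient 7, remainder 2
3 ÷ 2 → quotient 1, remainder 1
2 ÷ 1 → quotient 2, remainder 0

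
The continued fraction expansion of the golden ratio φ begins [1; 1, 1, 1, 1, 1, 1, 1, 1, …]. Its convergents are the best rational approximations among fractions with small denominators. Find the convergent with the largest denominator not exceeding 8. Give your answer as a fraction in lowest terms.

13/8

a_0 = 1: 1/1  (≤ bound)
a_1 = 1: 2/1  (≤ bound)
a_2 = 1: 3/2  (≤ bound)
a_3 = 1: 5/3  (≤ bound)
a_4 = 1: 8/5  (≤ bound)
a_5 = 1: 13/8  (≤ bound)
a_6 = 1: 21/13  (> 8, stop)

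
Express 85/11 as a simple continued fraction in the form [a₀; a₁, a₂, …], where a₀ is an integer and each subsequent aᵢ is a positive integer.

⌊85/11⌋ = 7, remainder 8
⌊11/8⌋ = 1, remainder 3
⌊8/3⌋ = 2, remainder 2
⌊3/2⌋ = 1, remainder 1
⌊2/1⌋ = 2, remainder 0

[7; 1, 2, 1, 2]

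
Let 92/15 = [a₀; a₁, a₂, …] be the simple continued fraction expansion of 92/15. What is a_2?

2

92 = 6·15 + 2, so a_0 = 6
15 = 7·2 + 1, so a_1 = 7
2 = 2·1 + 0, so a_2 = 2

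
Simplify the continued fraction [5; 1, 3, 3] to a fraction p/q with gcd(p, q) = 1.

Collapse the nested fraction from the inside out:
Start with 3.
3 + 1/(3/1) = 3 + 1/3 = 10/3
1 + 1/(10/3) = 1 + 3/10 = 13/10
5 + 1/(13/10) = 5 + 10/13 = 75/13

75/13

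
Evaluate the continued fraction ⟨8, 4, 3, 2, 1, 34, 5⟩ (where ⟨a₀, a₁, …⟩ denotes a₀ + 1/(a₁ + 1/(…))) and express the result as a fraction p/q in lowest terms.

a_0 = 8: 8/1
a_1 = 4: 33/4
a_2 = 3: 107/13
a_3 = 2: 247/30
a_4 = 1: 354/43
a_5 = 34: 12283/1492
a_6 = 5: 61769/7503

61769/7503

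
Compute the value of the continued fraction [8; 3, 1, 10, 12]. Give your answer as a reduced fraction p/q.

Start with 12.
10 + 1/(12/1) = 10 + 1/12 = 121/12
1 + 1/(121/12) = 1 + 12/121 = 133/121
3 + 1/(133/121) = 3 + 121/133 = 520/133
8 + 1/(520/133) = 8 + 133/520 = 4293/520

4293/520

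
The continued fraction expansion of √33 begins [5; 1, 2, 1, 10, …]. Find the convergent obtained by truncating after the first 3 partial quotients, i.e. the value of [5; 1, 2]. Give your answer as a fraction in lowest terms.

17/3

a_0 = 5: 5/1
a_1 = 1: 6/1
a_2 = 2: 17/3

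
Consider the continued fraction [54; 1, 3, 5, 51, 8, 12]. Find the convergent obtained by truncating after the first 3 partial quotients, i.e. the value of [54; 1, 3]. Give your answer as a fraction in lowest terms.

Collapse the nested fraction from the inside out:
Start with 3.
1 + 1/(3/1) = 1 + 1/3 = 4/3
54 + 1/(4/3) = 54 + 3/4 = 219/4

219/4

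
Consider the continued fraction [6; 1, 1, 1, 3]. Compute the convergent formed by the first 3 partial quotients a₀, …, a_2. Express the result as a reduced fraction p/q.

13/2

Use the convergent recurrence hₖ = aₖ·hₖ₋₁ + hₖ₋₂ (and likewise for the denominators kₖ):
a_0 = 6: 6/1
a_1 = 1: 7/1
a_2 = 1: 13/2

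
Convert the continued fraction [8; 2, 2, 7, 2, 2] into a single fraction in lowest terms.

1639/195

Start with 2.
2 + 1/(2/1) = 2 + 1/2 = 5/2
7 + 1/(5/2) = 7 + 2/5 = 37/5
2 + 1/(37/5) = 2 + 5/37 = 79/37
2 + 1/(79/37) = 2 + 37/79 = 195/79
8 + 1/(195/79) = 8 + 79/195 = 1639/195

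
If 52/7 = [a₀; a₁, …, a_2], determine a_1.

52 = 7·7 + 3, so a_0 = 7
7 = 2·3 + 1, so a_1 = 2

2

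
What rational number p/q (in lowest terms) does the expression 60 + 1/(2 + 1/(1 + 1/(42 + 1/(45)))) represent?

Use the convergent recurrence hₖ = aₖ·hₖ₋₁ + hₖ₋₂ (and likewise for the denominators kₖ):
a_0 = 60: 60/1
a_1 = 2: 121/2
a_2 = 1: 181/3
a_3 = 42: 7723/128
a_4 = 45: 347716/5763

347716/5763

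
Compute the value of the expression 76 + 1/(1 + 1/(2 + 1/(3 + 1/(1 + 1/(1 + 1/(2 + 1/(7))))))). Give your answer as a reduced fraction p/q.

33439/436

Start with 7.
2 + 1/(7/1) = 2 + 1/7 = 15/7
1 + 1/(15/7) = 1 + 7/15 = 22/15
1 + 1/(22/15) = 1 + 15/22 = 37/22
3 + 1/(37/22) = 3 + 22/37 = 133/37
2 + 1/(133/37) = 2 + 37/133 = 303/133
1 + 1/(303/133) = 1 + 133/303 = 436/303
76 + 1/(436/303) = 76 + 303/436 = 33439/436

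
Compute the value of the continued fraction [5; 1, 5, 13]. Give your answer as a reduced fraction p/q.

461/79

a_0 = 5: 5/1
a_1 = 1: 6/1
a_2 = 5: 35/6
a_3 = 13: 461/79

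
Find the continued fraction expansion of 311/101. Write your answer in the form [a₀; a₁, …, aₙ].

[3; 12, 1, 1, 1, 2]

Run the Euclidean algorithm, recording each quotient:
311 = 3·101 + 8, so a_0 = 3
101 = 12·8 + 5, so a_1 = 12
8 = 1·5 + 3, so a_2 = 1
5 = 1·3 + 2, so a_3 = 1
3 = 1·2 + 1, so a_4 = 1
2 = 2·1 + 0, so a_5 = 2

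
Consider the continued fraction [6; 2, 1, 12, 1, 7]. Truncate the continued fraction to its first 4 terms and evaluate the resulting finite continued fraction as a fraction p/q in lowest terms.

241/38

Work from the innermost term outward:
Start with 12.
1 + 1/(12/1) = 1 + 1/12 = 13/12
2 + 1/(13/12) = 2 + 12/13 = 38/13
6 + 1/(38/13) = 6 + 13/38 = 241/38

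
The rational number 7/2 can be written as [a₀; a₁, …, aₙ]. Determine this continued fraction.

[3; 2]

7 ÷ 2 → quotient 3, remainder 1
2 ÷ 1 → quotient 2, remainder 0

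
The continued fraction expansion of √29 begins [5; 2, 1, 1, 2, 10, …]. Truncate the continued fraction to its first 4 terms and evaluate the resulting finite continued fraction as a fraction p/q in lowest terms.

27/5

a_0 = 5: 5/1
a_1 = 2: 11/2
a_2 = 1: 16/3
a_3 = 1: 27/5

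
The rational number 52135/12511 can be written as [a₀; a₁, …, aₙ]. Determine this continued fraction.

[4; 5, 1, 58, 1, 2, 1, 8]

Run the Euclidean algorithm, recording each quotient:
⌊52135/12511⌋ = 4, remainder 2091
⌊12511/2091⌋ = 5, remainder 2056
⌊2091/2056⌋ = 1, remainder 35
⌊2056/35⌋ = 58, remainder 26
⌊35/26⌋ = 1, remainder 9
⌊26/9⌋ = 2, remainder 8
⌊9/8⌋ = 1, remainder 1
⌊8/1⌋ = 8, remainder 0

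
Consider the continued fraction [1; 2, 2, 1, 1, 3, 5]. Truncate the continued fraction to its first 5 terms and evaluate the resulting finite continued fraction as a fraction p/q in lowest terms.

a_0 = 1: 1/1
a_1 = 2: 3/2
a_2 = 2: 7/5
a_3 = 1: 10/7
a_4 = 1: 17/12

17/12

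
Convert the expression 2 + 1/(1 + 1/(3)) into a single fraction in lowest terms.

11/4

Work from the innermost term outward:
Start with 3.
1 + 1/(3/1) = 1 + 1/3 = 4/3
2 + 1/(4/3) = 2 + 3/4 = 11/4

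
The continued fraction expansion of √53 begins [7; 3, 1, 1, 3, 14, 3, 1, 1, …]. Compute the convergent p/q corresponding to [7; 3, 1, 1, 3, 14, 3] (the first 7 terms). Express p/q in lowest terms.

a_0 = 7: 7/1
a_1 = 3: 22/3
a_2 = 1: 29/4
a_3 = 1: 51/7
a_4 = 3: 182/25
a_5 = 14: 2599/357
a_6 = 3: 7979/1096

7979/1096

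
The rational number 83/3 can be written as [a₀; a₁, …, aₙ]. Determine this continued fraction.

⌊83/3⌋ = 27, remainder 2
⌊3/2⌋ = 1, remainder 1
⌊2/1⌋ = 2, remainder 0

[27; 1, 2]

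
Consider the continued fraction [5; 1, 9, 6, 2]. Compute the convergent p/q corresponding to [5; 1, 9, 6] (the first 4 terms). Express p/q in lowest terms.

a_0 = 5: 5/1
a_1 = 1: 6/1
a_2 = 9: 59/10
a_3 = 6: 360/61

360/61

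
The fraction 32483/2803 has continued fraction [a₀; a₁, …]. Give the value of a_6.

32483 ÷ 2803 → quotient 11, remainder 1650
2803 ÷ 1650 → quotient 1, remainder 1153
1650 ÷ 1153 → quotient 1, remainder 497
1153 ÷ 497 → quotient 2, remainder 159
497 ÷ 159 → quotient 3, remainder 20
159 ÷ 20 → quotient 7, remainder 19
20 ÷ 19 → quotient 1, remainder 1

1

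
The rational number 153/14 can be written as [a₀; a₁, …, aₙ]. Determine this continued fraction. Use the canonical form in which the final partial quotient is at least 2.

[10; 1, 13]

⌊153/14⌋ = 10, remainder 13
⌊14/13⌋ = 1, remainder 1
⌊13/1⌋ = 13, remainder 0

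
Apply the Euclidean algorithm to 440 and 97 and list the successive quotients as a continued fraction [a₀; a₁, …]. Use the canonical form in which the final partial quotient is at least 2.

⌊440/97⌋ = 4, remainder 52
⌊97/52⌋ = 1, remainder 45
⌊52/45⌋ = 1, remainder 7
⌊45/7⌋ = 6, remainder 3
⌊7/3⌋ = 2, remainder 1
⌊3/1⌋ = 3, remainder 0

[4; 1, 1, 6, 2, 3]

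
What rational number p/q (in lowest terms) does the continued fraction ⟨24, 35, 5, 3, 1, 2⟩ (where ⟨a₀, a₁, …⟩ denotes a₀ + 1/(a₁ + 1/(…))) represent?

a_0 = 24: 24/1
a_1 = 35: 841/35
a_2 = 5: 4229/176
a_3 = 3: 13528/563
a_4 = 1: 17757/739
a_5 = 2: 49042/2041

49042/2041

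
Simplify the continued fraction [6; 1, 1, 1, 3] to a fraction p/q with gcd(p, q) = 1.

a_0 = 6: 6/1
a_1 = 1: 7/1
a_2 = 1: 13/2
a_3 = 1: 20/3
a_4 = 3: 73/11

73/11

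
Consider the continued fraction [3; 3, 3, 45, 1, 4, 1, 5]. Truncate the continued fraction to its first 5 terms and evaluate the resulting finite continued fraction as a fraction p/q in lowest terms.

a_0 = 3: 3/1
a_1 = 3: 10/3
a_2 = 3: 33/10
a_3 = 45: 1495/453
a_4 = 1: 1528/463

1528/463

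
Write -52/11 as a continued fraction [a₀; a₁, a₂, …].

-52 ÷ 11 → quotient -5, remainder 3
11 ÷ 3 → quotient 3, remainder 2
3 ÷ 2 → quotient 1, remainder 1
2 ÷ 1 → quotient 2, remainder 0

[-5; 3, 1, 2]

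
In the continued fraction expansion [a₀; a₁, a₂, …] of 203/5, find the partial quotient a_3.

2

203 = 40·5 + 3, so a_0 = 40
5 = 1·3 + 2, so a_1 = 1
3 = 1·2 + 1, so a_2 = 1
2 = 2·1 + 0, so a_3 = 2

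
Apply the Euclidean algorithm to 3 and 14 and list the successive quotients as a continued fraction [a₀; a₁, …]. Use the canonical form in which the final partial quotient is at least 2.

3 ÷ 14 → quotient 0, remainder 3
14 ÷ 3 → quotient 4, remainder 2
3 ÷ 2 → quotient 1, remainder 1
2 ÷ 1 → quotient 2, remainder 0

[0; 4, 1, 2]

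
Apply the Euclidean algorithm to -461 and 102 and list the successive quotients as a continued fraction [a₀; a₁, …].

⌊-461/102⌋ = -5, remainder 49
⌊102/49⌋ = 2, remainder 4
⌊49/4⌋ = 12, remainder 1
⌊4/1⌋ = 4, remainder 0

[-5; 2, 12, 4]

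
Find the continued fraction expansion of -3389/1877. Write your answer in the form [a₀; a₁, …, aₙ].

Repeatedly divide and take the remainder:
⌊-3389/1877⌋ = -2, remainder 365
⌊1877/365⌋ = 5, remainder 52
⌊365/52⌋ = 7, remainder 1
⌊52/1⌋ = 52, remainder 0

[-2; 5, 7, 52]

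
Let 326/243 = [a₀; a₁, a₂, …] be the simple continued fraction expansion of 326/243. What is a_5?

Run the Euclidean algorithm, recording each quotient:
⌊326/243⌋ = 1, remainder 83
⌊243/83⌋ = 2, remainder 77
⌊83/77⌋ = 1, remainder 6
⌊77/6⌋ = 12, remainder 5
⌊6/5⌋ = 1, remainder 1
⌊5/1⌋ = 5, remainder 0

5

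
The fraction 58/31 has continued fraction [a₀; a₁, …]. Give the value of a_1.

58 ÷ 31 → quotient 1, remainder 27
31 ÷ 27 → quotient 1, remainder 4

1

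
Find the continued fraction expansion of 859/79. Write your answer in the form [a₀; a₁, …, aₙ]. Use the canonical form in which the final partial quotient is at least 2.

[10; 1, 6, 1, 9]

859 ÷ 79 → quotient 10, remainder 69
79 ÷ 69 → quotient 1, remainder 10
69 ÷ 10 → quotient 6, remainder 9
10 ÷ 9 → quotient 1, remainder 1
9 ÷ 1 → quotient 9, remainder 0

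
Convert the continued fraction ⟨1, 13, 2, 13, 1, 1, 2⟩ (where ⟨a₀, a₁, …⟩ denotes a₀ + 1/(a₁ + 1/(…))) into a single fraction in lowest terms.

2042/1901

Build up convergents one term at a time:
a_0 = 1: 1/1
a_1 = 13: 14/13
a_2 = 2: 29/27
a_3 = 13: 391/364
a_4 = 1: 420/391
a_5 = 1: 811/755
a_6 = 2: 2042/1901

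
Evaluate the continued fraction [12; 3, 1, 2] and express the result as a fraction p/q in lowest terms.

135/11

Starting at the tail and folding back:
Start with 2.
1 + 1/(2/1) = 1 + 1/2 = 3/2
3 + 1/(3/2) = 3 + 2/3 = 11/3
12 + 1/(11/3) = 12 + 3/11 = 135/11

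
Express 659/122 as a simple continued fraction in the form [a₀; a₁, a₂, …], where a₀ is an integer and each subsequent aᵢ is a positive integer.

[5; 2, 2, 24]

659 ÷ 122 → quotient 5, remainder 49
122 ÷ 49 → quotient 2, remainder 24
49 ÷ 24 → quotient 2, remainder 1
24 ÷ 1 → quotient 24, remainder 0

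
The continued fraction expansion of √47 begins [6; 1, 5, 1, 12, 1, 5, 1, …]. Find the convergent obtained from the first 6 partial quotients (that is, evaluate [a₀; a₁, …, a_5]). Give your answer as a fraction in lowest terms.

Start with 1.
12 + 1/(1/1) = 12 + 1/1 = 13/1
1 + 1/(13/1) = 1 + 1/13 = 14/13
5 + 1/(14/13) = 5 + 13/14 = 83/14
1 + 1/(83/14) = 1 + 14/83 = 97/83
6 + 1/(97/83) = 6 + 83/97 = 665/97

665/97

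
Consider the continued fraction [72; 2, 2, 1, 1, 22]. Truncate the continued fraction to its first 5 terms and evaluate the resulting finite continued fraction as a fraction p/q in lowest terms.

Compute successive convergents:
a_0 = 72: 72/1
a_1 = 2: 145/2
a_2 = 2: 362/5
a_3 = 1: 507/7
a_4 = 1: 869/12

869/12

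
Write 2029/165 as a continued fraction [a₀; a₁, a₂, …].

[12; 3, 2, 1, 2, 1, 1, 2]

⌊2029/165⌋ = 12, remainder 49
⌊165/49⌋ = 3, remainder 18
⌊49/18⌋ = 2, remainder 13
⌊18/13⌋ = 1, remainder 5
⌊13/5⌋ = 2, remainder 3
⌊5/3⌋ = 1, remainder 2
⌊3/2⌋ = 1, remainder 1
⌊2/1⌋ = 2, remainder 0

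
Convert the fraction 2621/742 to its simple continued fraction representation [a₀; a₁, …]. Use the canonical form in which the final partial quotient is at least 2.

[3; 1, 1, 7, 4, 2, 1, 3]

2621 = 3·742 + 395, so a_0 = 3
742 = 1·395 + 347, so a_1 = 1
395 = 1·347 + 48, so a_2 = 1
347 = 7·48 + 11, so a_3 = 7
48 = 4·11 + 4, so a_4 = 4
11 = 2·4 + 3, so a_5 = 2
4 = 1·3 + 1, so a_6 = 1
3 = 3·1 + 0, so a_7 = 3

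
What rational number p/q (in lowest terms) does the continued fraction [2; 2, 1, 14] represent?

a_0 = 2: 2/1
a_1 = 2: 5/2
a_2 = 1: 7/3
a_3 = 14: 103/44

103/44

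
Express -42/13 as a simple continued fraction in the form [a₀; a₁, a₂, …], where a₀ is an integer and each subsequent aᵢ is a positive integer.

[-4; 1, 3, 3]

-42 = -4·13 + 10, so a_0 = -4
13 = 1·10 + 3, so a_1 = 1
10 = 3·3 + 1, so a_2 = 3
3 = 3·1 + 0, so a_3 = 3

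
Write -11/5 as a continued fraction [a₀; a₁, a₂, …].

-11 ÷ 5 → quotient -3, remainder 4
5 ÷ 4 → quotient 1, remainder 1
4 ÷ 1 → quotient 4, remainder 0

[-3; 1, 4]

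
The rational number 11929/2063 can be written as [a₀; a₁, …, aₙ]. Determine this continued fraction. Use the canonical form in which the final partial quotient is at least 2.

[5; 1, 3, 1, 1, 2, 7, 12]

11929 ÷ 2063 → quotient 5, remainder 1614
2063 ÷ 1614 → quotient 1, remainder 449
1614 ÷ 449 → quotient 3, remainder 267
449 ÷ 267 → quotient 1, remainder 182
267 ÷ 182 → quotient 1, remainder 85
182 ÷ 85 → quotient 2, remainder 12
85 ÷ 12 → quotient 7, remainder 1
12 ÷ 1 → quotient 12, remainder 0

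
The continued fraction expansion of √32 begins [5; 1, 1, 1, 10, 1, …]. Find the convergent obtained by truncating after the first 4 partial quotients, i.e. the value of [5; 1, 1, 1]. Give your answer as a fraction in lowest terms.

17/3

a_0 = 5: 5/1
a_1 = 1: 6/1
a_2 = 1: 11/2
a_3 = 1: 17/3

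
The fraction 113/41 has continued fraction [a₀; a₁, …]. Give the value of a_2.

3

113 = 2·41 + 31, so a_0 = 2
41 = 1·31 + 10, so a_1 = 1
31 = 3·10 + 1, so a_2 = 3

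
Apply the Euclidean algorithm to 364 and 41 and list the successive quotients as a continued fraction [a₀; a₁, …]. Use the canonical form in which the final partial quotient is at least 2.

Run the Euclidean algorithm, recording each quotient:
⌊364/41⌋ = 8, remainder 36
⌊41/36⌋ = 1, remainder 5
⌊36/5⌋ = 7, remainder 1
⌊5/1⌋ = 5, remainder 0

[8; 1, 7, 5]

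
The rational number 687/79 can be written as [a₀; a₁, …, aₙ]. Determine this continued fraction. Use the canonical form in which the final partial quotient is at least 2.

[8; 1, 2, 3, 2, 3]

687 = 8·79 + 55, so a_0 = 8
79 = 1·55 + 24, so a_1 = 1
55 = 2·24 + 7, so a_2 = 2
24 = 3·7 + 3, so a_3 = 3
7 = 2·3 + 1, so a_4 = 2
3 = 3·1 + 0, so a_5 = 3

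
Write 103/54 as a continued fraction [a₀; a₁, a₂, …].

103 = 1·54 + 49, so a_0 = 1
54 = 1·49 + 5, so a_1 = 1
49 = 9·5 + 4, so a_2 = 9
5 = 1·4 + 1, so a_3 = 1
4 = 4·1 + 0, so a_4 = 4

[1; 1, 9, 1, 4]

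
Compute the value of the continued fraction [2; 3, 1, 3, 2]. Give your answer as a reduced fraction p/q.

77/34

Use the convergent recurrence hₖ = aₖ·hₖ₋₁ + hₖ₋₂ (and likewise for the denominators kₖ):
a_0 = 2: 2/1
a_1 = 3: 7/3
a_2 = 1: 9/4
a_3 = 3: 34/15
a_4 = 2: 77/34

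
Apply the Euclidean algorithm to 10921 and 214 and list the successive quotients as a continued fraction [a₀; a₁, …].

[51; 30, 1, 1, 3]

Repeatedly divide and take the remainder:
10921 ÷ 214 → quotient 51, remainder 7
214 ÷ 7 → quotient 30, remainder 4
7 ÷ 4 → quotient 1, remainder 3
4 ÷ 3 → quotient 1, remainder 1
3 ÷ 1 → quotient 3, remainder 0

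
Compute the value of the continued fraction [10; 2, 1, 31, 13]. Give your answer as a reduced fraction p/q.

12797/1238

a_0 = 10: 10/1
a_1 = 2: 21/2
a_2 = 1: 31/3
a_3 = 31: 982/95
a_4 = 13: 12797/1238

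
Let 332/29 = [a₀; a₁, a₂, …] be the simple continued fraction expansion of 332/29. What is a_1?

2

332 ÷ 29 → quotient 11, remainder 13
29 ÷ 13 → quotient 2, remainder 3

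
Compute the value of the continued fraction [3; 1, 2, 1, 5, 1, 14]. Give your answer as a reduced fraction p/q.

1500/401

Compute successive convergents:
a_0 = 3: 3/1
a_1 = 1: 4/1
a_2 = 2: 11/3
a_3 = 1: 15/4
a_4 = 5: 86/23
a_5 = 1: 101/27
a_6 = 14: 1500/401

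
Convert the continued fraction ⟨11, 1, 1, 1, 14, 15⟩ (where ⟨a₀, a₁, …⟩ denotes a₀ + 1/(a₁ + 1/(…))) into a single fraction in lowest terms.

7730/663

Start with 15.
14 + 1/(15/1) = 14 + 1/15 = 211/15
1 + 1/(211/15) = 1 + 15/211 = 226/211
1 + 1/(226/211) = 1 + 211/226 = 437/226
1 + 1/(437/226) = 1 + 226/437 = 663/437
11 + 1/(663/437) = 11 + 437/663 = 7730/663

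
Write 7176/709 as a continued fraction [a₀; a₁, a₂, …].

7176 ÷ 709 → quotient 10, remainder 86
709 ÷ 86 → quotient 8, remainder 21
86 ÷ 21 → quotient 4, remainder 2
21 ÷ 2 → quotient 10, remainder 1
2 ÷ 1 → quotient 2, remainder 0

[10; 8, 4, 10, 2]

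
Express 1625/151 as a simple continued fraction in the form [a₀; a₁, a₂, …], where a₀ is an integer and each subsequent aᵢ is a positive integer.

[10; 1, 3, 5, 7]

Apply division with remainder until the remainder is 0:
1625 ÷ 151 → quotient 10, remainder 115
151 ÷ 115 → quotient 1, remainder 36
115 ÷ 36 → quotient 3, remainder 7
36 ÷ 7 → quotient 5, remainder 1
7 ÷ 1 → quotient 7, remainder 0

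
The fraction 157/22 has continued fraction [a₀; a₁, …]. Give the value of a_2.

3

Apply division with remainder until the remainder is 0:
157 ÷ 22 → quotient 7, remainder 3
22 ÷ 3 → quotient 7, remainder 1
3 ÷ 1 → quotient 3, remainder 0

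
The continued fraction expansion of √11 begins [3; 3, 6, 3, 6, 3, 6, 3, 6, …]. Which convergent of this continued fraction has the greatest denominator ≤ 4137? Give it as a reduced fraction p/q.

3970/1197

a_0 = 3: 3/1  (≤ bound)
a_1 = 3: 10/3  (≤ bound)
a_2 = 6: 63/19  (≤ bound)
a_3 = 3: 199/60  (≤ bound)
a_4 = 6: 1257/379  (≤ bound)
a_5 = 3: 3970/1197  (≤ bound)
a_6 = 6: 25077/7561  (> 4137, stop)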